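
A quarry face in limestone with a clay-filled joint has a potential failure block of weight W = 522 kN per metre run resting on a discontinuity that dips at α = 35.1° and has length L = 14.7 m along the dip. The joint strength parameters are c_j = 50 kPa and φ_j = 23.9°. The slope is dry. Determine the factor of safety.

FS = 3.08

Resolving the block weight along and normal to the plane and applying the Mohr–Coulomb strength on the joint:
N' = W cosα = 522·cos35.1° = 427.1 kN/m
Driving force T = W sinα = 522·sin35.1° = 300.2 kN/m
Resisting force R = c_j·L + N'·tanφ_j = 50·14.7 + 427.1·tan23.9° = 735.0 + 189.3 = 924.3 kN/m
FS = R / T = 924.3 / 300.2 = 3.079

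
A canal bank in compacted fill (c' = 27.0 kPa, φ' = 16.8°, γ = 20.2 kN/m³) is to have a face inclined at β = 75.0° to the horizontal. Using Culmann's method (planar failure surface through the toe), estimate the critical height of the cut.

Culmann's analysis gives the critical failure plane at α_cr = (β + φ')/2 = (75.0 + 16.8)/2 = 45.9°, and the critical height
H_c = (4c'/γ) · sinβ cosφ' / [1 − cos(β − φ')]
    = (4·27.0/20.2) · sin75.0°·cos16.8° / [1 − cos(58.2°)]
    = 5.347 · 0.9659·0.9573 / [1 − 0.5270]
    = 5.347 · 0.9247 / 0.4730
    = 10.45 m

H_c = 10.45 m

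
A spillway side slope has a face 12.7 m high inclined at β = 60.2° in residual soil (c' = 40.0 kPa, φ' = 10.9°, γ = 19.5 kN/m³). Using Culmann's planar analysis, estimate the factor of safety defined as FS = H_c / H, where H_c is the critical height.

FS = 1.58

H_c = (4c'/γ) · sinβ cosφ' / [1 − cos(β − φ')]
    = (4·40.0/19.5) · sin60.2°·cos10.9° / [1 − cos49.3°]
    = 8.205 · 0.8521 / 0.3479 = 20.10 m
FS = H_c / H = 20.10 / 12.7 = 1.582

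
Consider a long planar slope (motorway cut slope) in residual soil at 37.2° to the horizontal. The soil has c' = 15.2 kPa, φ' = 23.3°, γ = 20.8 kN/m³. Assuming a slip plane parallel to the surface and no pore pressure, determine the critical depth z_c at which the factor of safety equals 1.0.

Setting FS = 1.00 in FS = [c' + γz cos²β tanφ'] / [γz sinβ cosβ] and solving for z:
z = c' / [γ cosβ (FS·sinβ − cosβ·tanφ')]
  = 15.2 / [20.8·cos37.2°·(1.00·sin37.2° − cos37.2°·tan23.3°)]
  = 15.2 / [20.8·0.7965·(1.00·0.6046 − 0.7965·0.4307)]
  = 15.2 / 4.3335 = 3.508 m

z_c = 3.51 m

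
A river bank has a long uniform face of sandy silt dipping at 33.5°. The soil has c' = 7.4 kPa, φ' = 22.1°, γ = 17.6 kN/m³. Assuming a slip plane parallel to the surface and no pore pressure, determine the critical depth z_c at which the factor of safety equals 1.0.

Setting FS = 1.00 in FS = [c' + γz cos²β tanφ'] / [γz sinβ cosβ] and solving for z:
z = c' / [γ cosβ (FS·sinβ − cosβ·tanφ')]
  = 7.4 / [17.6·cos33.5°·(1.00·sin33.5° − cos33.5°·tan22.1°)]
  = 7.4 / [17.6·0.8339·(1.00·0.5519 − 0.8339·0.4061)]
  = 7.4 / 3.1309 = 2.364 m

z_c = 2.36 m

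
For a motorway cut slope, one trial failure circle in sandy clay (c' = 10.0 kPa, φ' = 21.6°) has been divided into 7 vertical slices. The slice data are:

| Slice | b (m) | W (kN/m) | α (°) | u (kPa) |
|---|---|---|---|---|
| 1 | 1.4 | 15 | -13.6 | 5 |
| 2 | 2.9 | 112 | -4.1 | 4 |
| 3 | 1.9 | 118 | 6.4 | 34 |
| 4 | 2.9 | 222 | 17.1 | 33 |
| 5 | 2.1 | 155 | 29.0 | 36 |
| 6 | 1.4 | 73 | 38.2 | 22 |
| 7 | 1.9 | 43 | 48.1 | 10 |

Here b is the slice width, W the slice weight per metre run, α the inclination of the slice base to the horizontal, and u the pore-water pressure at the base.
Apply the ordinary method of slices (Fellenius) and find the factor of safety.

Ordinary method of slices: FS = Σ[c'·Δl_i + (W_i cosα_i − u_i·Δl_i)·tanφ'] / Σ W_i sinα_i, with Δl_i = b_i / cosα_i.
Slice 1: Δl = 1.4/cos(-13.6°) = 1.440 m; N'_1 = 15·cos(-13.6°) − 5·1.440 = 7.4; c'Δl = 14.40; W sinα = -3.5
Slice 2: Δl = 2.9/cos(-4.1°) = 2.907 m; N'_2 = 112·cos(-4.1°) − 4·2.907 = 100.1; c'Δl = 29.07; W sinα = -8.0
Slice 3: Δl = 1.9/cos6.4° = 1.912 m; N'_3 = 118·cos6.4° − 34·1.912 = 52.3; c'Δl = 19.12; W sinα = 13.2
Slice 4: Δl = 2.9/cos17.1° = 3.034 m; N'_4 = 222·cos17.1° − 33·3.034 = 112.1; c'Δl = 30.34; W sinα = 65.3
Slice 5: Δl = 2.1/cos29.0° = 2.401 m; N'_5 = 155·cos29.0° − 36·2.401 = 49.1; c'Δl = 24.01; W sinα = 75.1
Slice 6: Δl = 1.4/cos38.2° = 1.781 m; N'_6 = 73·cos38.2° − 22·1.781 = 18.2; c'Δl = 17.81; W sinα = 45.1
Slice 7: Δl = 1.9/cos48.1° = 2.845 m; N'_7 = 43·cos48.1° − 10·2.845 = 0.3; c'Δl = 28.45; W sinα = 32.0
Σc'Δl = 163.2 kN/m; ΣN' = 339.4 kN/m; ΣW sinα = 219.2 kN/m
Resisting = 163.2 + 339.4·tan21.6° = 163.2 + 134.4 = 297.6 kN/m
FS = 297.6 / 219.2 = 1.358

FS = 1.36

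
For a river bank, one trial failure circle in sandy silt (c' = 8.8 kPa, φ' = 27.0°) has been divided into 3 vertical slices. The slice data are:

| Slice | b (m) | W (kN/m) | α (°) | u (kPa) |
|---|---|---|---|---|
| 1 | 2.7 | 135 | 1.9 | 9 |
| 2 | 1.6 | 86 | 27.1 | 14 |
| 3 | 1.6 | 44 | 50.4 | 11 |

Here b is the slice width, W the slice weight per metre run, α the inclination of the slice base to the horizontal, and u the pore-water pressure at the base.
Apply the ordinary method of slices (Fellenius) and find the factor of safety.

Ordinary method of slices: FS = Σ[c'·Δl_i + (W_i cosα_i − u_i·Δl_i)·tanφ'] / Σ W_i sinα_i, with Δl_i = b_i / cosα_i.
Slice 1: Δl = 2.7/cos1.9° = 2.701 m; N'_1 = 135·cos1.9° − 9·2.701 = 110.6; c'Δl = 23.77; W sinα = 4.5
Slice 2: Δl = 1.6/cos27.1° = 1.797 m; N'_2 = 86·cos27.1° − 14·1.797 = 51.4; c'Δl = 15.82; W sinα = 39.2
Slice 3: Δl = 1.6/cos50.4° = 2.510 m; N'_3 = 44·cos50.4° − 11·2.510 = 0.4; c'Δl = 22.09; W sinα = 33.9
Σc'Δl = 61.7 kN/m; ΣN' = 162.4 kN/m; ΣW sinα = 77.6 kN/m
Resisting = 61.7 + 162.4·tan27.0° = 61.7 + 82.8 = 144.4 kN/m
FS = 144.4 / 77.6 = 1.863

FS = 1.86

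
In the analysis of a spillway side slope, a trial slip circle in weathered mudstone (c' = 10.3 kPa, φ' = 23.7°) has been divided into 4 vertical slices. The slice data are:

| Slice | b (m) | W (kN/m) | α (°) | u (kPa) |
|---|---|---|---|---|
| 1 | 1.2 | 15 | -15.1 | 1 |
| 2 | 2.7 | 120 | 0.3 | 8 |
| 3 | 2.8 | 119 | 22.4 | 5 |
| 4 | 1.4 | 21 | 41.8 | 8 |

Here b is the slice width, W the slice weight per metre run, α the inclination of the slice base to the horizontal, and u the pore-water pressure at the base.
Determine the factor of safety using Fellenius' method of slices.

FS = 3.25

Ordinary method of slices: FS = Σ[c'·Δl_i + (W_i cosα_i − u_i·Δl_i)·tanφ'] / Σ W_i sinα_i, with Δl_i = b_i / cosα_i.
Slice 1: Δl = 1.2/cos(-15.1°) = 1.243 m; N'_1 = 15·cos(-15.1°) − 1·1.243 = 13.2; c'Δl = 12.80; W sinα = -3.9
Slice 2: Δl = 2.7/cos0.3° = 2.700 m; N'_2 = 120·cos0.3° − 8·2.700 = 98.4; c'Δl = 27.81; W sinα = 0.6
Slice 3: Δl = 2.8/cos22.4° = 3.029 m; N'_3 = 119·cos22.4° − 5·3.029 = 94.9; c'Δl = 31.19; W sinα = 45.3
Slice 4: Δl = 1.4/cos41.8° = 1.878 m; N'_4 = 21·cos41.8° − 8·1.878 = 0.6; c'Δl = 19.34; W sinα = 14.0
Σc'Δl = 91.1 kN/m; ΣN' = 207.1 kN/m; ΣW sinα = 56.1 kN/m
Resisting = 91.1 + 207.1·tan23.7° = 91.1 + 90.9 = 182.1 kN/m
FS = 182.1 / 56.1 = 3.248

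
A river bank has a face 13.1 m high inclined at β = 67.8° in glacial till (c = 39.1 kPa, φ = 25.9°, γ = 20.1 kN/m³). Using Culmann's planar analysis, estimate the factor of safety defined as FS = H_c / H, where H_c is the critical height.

H_c = (4c/γ) · sinβ cosφ / [1 − cos(β − φ)]
    = (4·39.1/20.1) · sin67.8°·cos25.9° / [1 − cos41.9°]
    = 7.781 · 0.8329 / 0.2557 = 25.35 m
FS = H_c / H = 25.35 / 13.1 = 1.935

FS = 1.93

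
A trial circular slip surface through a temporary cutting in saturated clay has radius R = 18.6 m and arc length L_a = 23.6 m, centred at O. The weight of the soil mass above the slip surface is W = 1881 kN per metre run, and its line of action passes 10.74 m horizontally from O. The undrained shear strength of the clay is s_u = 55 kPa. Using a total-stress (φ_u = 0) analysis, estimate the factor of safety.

FS = 1.20

Taking moments about the centre O, the resisting moment is provided by the undrained shear strength acting along the arc:
M_R = s_u·L_a·R = 55·23.60·18.6 = 24142.8 kN·m/m
M_D = W·d = 1881·10.74 = 20201.9 kN·m/m
FS = M_R / M_D = 24142.8 / 20201.9 = 1.195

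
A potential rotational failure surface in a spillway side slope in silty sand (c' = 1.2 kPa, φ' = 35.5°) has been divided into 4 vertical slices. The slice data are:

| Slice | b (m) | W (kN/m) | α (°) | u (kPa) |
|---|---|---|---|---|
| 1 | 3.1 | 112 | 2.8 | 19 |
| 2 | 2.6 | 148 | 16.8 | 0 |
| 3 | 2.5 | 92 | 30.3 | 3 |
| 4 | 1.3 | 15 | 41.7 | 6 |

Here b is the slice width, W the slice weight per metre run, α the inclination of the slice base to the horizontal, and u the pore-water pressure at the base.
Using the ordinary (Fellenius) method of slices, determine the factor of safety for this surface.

Ordinary method of slices: FS = Σ[c'·Δl_i + (W_i cosα_i − u_i·Δl_i)·tanφ'] / Σ W_i sinα_i, with Δl_i = b_i / cosα_i.
Slice 1: Δl = 3.1/cos2.8° = 3.104 m; N'_1 = 112·cos2.8° − 19·3.104 = 52.9; c'Δl = 3.72; W sinα = 5.5
Slice 2: Δl = 2.6/cos16.8° = 2.716 m; N'_2 = 148·cos16.8° − 0·2.716 = 141.7; c'Δl = 3.26; W sinα = 42.8
Slice 3: Δl = 2.5/cos30.3° = 2.896 m; N'_3 = 92·cos30.3° − 3·2.896 = 70.7; c'Δl = 3.47; W sinα = 46.4
Slice 4: Δl = 1.3/cos41.7° = 1.741 m; N'_4 = 15·cos41.7° − 6·1.741 = 0.8; c'Δl = 2.09; W sinα = 10.0
Σc'Δl = 12.5 kN/m; ΣN' = 266.1 kN/m; ΣW sinα = 104.6 kN/m
Resisting = 12.5 + 266.1·tan35.5° = 12.5 + 189.8 = 202.3 kN/m
FS = 202.3 / 104.6 = 1.934

FS = 1.93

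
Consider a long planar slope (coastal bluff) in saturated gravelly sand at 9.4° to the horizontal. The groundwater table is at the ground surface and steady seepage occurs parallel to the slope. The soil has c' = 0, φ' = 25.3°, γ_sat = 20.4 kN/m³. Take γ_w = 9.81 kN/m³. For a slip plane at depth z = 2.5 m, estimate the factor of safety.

FS = 1.48

With seepage parallel to the slope and the water table at the surface, the effective normal stress on the slip plane uses the buoyant unit weight γ' = γ_sat − γ_w while the driving shear stress uses γ_sat:
FS = [c' + γ' z cos²β tanφ'] / [γ_sat z sinβ cosβ]
(For c' = 0 this reduces to FS = (γ'/γ_sat)·tanφ'/tanβ.)
γ' = 20.4 − 9.81 = 10.59 kN/m³
Numerator = 0.0 + 10.59·2.5·cos²9.4°·tan25.3° = 0.0 + 10.59·2.5·0.9733·0.4727 = 12.181 kPa
Denominator = 20.4·2.5·sin9.4°·cos9.4° = 20.4·2.5·0.1633·0.9866 = 8.218 kPa
FS = 12.181 / 8.218 = 1.482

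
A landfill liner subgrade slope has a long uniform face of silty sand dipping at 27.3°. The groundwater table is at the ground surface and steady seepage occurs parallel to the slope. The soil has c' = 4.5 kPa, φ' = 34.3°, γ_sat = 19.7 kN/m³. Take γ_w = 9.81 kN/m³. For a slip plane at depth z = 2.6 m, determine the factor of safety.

With seepage parallel to the slope and the water table at the surface, the effective normal stress on the slip plane uses the buoyant unit weight γ' = γ_sat − γ_w while the driving shear stress uses γ_sat:
FS = [c' + γ' z cos²β tanφ'] / [γ_sat z sinβ cosβ]
γ' = 19.7 − 9.81 = 9.89 kN/m³
Numerator = 4.5 + 9.89·2.6·cos²27.3°·tan34.3° = 4.5 + 9.89·2.6·0.7896·0.6822 = 18.351 kPa
Denominator = 19.7·2.6·sin27.3°·cos27.3° = 19.7·2.6·0.4586·0.8886 = 20.875 kPa
FS = 18.351 / 20.875 = 0.879

FS = 0.88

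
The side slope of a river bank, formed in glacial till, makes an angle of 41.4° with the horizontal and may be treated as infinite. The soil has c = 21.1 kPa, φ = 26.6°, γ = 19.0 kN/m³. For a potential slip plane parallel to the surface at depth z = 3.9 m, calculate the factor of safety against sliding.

For an infinite slope with a slip plane parallel to the surface (no pore pressure): FS = [c + γz cos²β tanφ] / [γz sinβ cosβ].
γz = 19.0·3.9 = 74.10 kN/m²
Numerator = 21.1 + 74.10·cos²41.4°·tan26.6° = 21.1 + 74.10·0.5627·0.5008 = 41.979 kPa
Denominator = 74.10·sin41.4°·cos41.4° = 74.10·0.6613·0.7501 = 36.758 kPa
FS = 41.979 / 36.758 = 1.142

FS = 1.14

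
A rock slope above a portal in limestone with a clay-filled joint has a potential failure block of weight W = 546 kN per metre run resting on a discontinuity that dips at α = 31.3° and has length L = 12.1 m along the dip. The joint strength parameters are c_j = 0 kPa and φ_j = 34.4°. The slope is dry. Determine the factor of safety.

FS = 1.13

Resolving the block weight along and normal to the plane and applying the Mohr–Coulomb strength on the joint:
N' = W cosα = 546·cos31.3° = 466.5 kN/m
Driving force T = W sinα = 546·sin31.3° = 283.7 kN/m
Resisting force R = c_j·L + N'·tanφ_j = 0·12.1 + 466.5·tan34.4° = 0.0 + 319.4 = 319.4 kN/m
FS = R / T = 319.4 / 283.7 = 1.126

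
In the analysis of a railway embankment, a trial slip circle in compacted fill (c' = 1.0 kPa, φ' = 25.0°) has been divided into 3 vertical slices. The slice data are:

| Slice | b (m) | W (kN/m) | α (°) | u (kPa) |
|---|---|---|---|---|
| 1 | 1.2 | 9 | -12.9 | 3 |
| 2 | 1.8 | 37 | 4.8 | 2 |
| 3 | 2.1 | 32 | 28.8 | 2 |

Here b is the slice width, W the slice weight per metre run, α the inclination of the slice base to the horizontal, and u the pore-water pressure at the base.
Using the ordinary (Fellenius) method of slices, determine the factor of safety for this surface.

FS = 2.07

Ordinary method of slices: FS = Σ[c'·Δl_i + (W_i cosα_i − u_i·Δl_i)·tanφ'] / Σ W_i sinα_i, with Δl_i = b_i / cosα_i.
Slice 1: Δl = 1.2/cos(-12.9°) = 1.231 m; N'_1 = 9·cos(-12.9°) − 3·1.231 = 5.1; c'Δl = 1.23; W sinα = -2.0
Slice 2: Δl = 1.8/cos4.8° = 1.806 m; N'_2 = 37·cos4.8° − 2·1.806 = 33.3; c'Δl = 1.81; W sinα = 3.1
Slice 3: Δl = 2.1/cos28.8° = 2.396 m; N'_3 = 32·cos28.8° − 2·2.396 = 23.2; c'Δl = 2.40; W sinα = 15.4
Σc'Δl = 5.4 kN/m; ΣN' = 61.6 kN/m; ΣW sinα = 16.5 kN/m
Resisting = 5.4 + 61.6·tan25.0° = 5.4 + 28.7 = 34.2 kN/m
FS = 34.2 / 16.5 = 2.069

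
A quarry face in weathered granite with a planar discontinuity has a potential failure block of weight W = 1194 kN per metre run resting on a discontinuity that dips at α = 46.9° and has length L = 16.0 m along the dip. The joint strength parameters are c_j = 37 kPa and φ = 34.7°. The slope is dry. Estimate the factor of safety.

FS = 1.33

Resolving the block weight along and normal to the plane and applying the Mohr–Coulomb strength on the joint:
N' = W cosα = 1194·cos46.9° = 815.8 kN/m
Driving force T = W sinα = 1194·sin46.9° = 871.8 kN/m
Resisting force R = c_j·L + N'·tanφ = 37·16.0 + 815.8·tan34.7° = 592.0 + 564.9 = 1156.9 kN/m
FS = R / T = 1156.9 / 871.8 = 1.327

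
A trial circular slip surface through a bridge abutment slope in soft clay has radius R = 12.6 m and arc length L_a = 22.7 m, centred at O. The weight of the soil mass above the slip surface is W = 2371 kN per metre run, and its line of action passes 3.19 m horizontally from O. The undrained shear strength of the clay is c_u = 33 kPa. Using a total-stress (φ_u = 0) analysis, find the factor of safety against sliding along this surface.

FS = 1.25

Taking moments about the centre O, the resisting moment is provided by the undrained shear strength acting along the arc:
M_R = c_u·L_a·R = 33·22.70·12.6 = 9438.7 kN·m/m
M_D = W·d = 2371·3.19 = 7563.5 kN·m/m
FS = M_R / M_D = 9438.7 / 7563.5 = 1.248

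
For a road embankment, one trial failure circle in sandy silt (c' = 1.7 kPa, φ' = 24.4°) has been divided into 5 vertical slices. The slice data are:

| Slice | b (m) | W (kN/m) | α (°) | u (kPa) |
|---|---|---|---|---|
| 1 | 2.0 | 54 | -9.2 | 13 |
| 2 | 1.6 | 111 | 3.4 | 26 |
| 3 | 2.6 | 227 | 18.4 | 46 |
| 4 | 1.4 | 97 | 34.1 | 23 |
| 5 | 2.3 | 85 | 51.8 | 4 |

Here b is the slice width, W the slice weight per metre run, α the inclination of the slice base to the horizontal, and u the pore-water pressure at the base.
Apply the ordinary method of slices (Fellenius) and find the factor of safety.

Ordinary method of slices: FS = Σ[c'·Δl_i + (W_i cosα_i − u_i·Δl_i)·tanφ'] / Σ W_i sinα_i, with Δl_i = b_i / cosα_i.
Slice 1: Δl = 2.0/cos(-9.2°) = 2.026 m; N'_1 = 54·cos(-9.2°) − 13·2.026 = 27.0; c'Δl = 3.44; W sinα = -8.6
Slice 2: Δl = 1.6/cos3.4° = 1.603 m; N'_2 = 111·cos3.4° − 26·1.603 = 69.1; c'Δl = 2.72; W sinα = 6.6
Slice 3: Δl = 2.6/cos18.4° = 2.740 m; N'_3 = 227·cos18.4° − 46·2.740 = 89.4; c'Δl = 4.66; W sinα = 71.7
Slice 4: Δl = 1.4/cos34.1° = 1.691 m; N'_4 = 97·cos34.1° − 23·1.691 = 41.4; c'Δl = 2.87; W sinα = 54.4
Slice 5: Δl = 2.3/cos51.8° = 3.719 m; N'_5 = 85·cos51.8° − 4·3.719 = 37.7; c'Δl = 6.32; W sinα = 66.8
Σc'Δl = 20.0 kN/m; ΣN' = 264.6 kN/m; ΣW sinα = 190.8 kN/m
Resisting = 20.0 + 264.6·tan24.4° = 20.0 + 120.0 = 140.0 kN/m
FS = 140.0 / 190.8 = 0.734

FS = 0.73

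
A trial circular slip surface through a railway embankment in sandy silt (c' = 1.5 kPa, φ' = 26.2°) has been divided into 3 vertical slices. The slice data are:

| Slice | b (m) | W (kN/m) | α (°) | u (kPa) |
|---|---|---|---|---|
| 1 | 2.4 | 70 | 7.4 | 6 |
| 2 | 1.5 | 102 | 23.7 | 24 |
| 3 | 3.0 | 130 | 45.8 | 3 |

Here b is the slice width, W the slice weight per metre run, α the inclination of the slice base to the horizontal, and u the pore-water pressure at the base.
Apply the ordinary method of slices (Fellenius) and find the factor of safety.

Ordinary method of slices: FS = Σ[c'·Δl_i + (W_i cosα_i − u_i·Δl_i)·tanφ'] / Σ W_i sinα_i, with Δl_i = b_i / cosα_i.
Slice 1: Δl = 2.4/cos7.4° = 2.420 m; N'_1 = 70·cos7.4° − 6·2.420 = 54.9; c'Δl = 3.63; W sinα = 9.0
Slice 2: Δl = 1.5/cos23.7° = 1.638 m; N'_2 = 102·cos23.7° − 24·1.638 = 54.1; c'Δl = 2.46; W sinα = 41.0
Slice 3: Δl = 3.0/cos45.8° = 4.303 m; N'_3 = 130·cos45.8° − 3·4.303 = 77.7; c'Δl = 6.45; W sinα = 93.2
Σc'Δl = 12.5 kN/m; ΣN' = 186.7 kN/m; ΣW sinα = 143.2 kN/m
Resisting = 12.5 + 186.7·tan26.2° = 12.5 + 91.9 = 104.4 kN/m
FS = 104.4 / 143.2 = 0.729

FS = 0.73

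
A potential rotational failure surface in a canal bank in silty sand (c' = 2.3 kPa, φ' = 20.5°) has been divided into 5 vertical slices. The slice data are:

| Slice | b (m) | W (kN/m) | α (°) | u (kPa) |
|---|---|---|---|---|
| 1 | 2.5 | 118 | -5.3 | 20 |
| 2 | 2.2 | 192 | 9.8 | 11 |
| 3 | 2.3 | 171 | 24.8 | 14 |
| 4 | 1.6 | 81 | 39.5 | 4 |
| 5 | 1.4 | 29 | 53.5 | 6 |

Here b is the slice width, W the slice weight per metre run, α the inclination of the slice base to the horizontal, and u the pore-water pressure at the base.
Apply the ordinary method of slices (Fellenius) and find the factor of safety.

FS = 1.07

Ordinary method of slices: FS = Σ[c'·Δl_i + (W_i cosα_i − u_i·Δl_i)·tanφ'] / Σ W_i sinα_i, with Δl_i = b_i / cosα_i.
Slice 1: Δl = 2.5/cos(-5.3°) = 2.511 m; N'_1 = 118·cos(-5.3°) − 20·2.511 = 67.3; c'Δl = 5.77; W sinα = -10.9
Slice 2: Δl = 2.2/cos9.8° = 2.233 m; N'_2 = 192·cos9.8° − 11·2.233 = 164.6; c'Δl = 5.13; W sinα = 32.7
Slice 3: Δl = 2.3/cos24.8° = 2.534 m; N'_3 = 171·cos24.8° − 14·2.534 = 119.8; c'Δl = 5.83; W sinα = 71.7
Slice 4: Δl = 1.6/cos39.5° = 2.074 m; N'_4 = 81·cos39.5° − 4·2.074 = 54.2; c'Δl = 4.77; W sinα = 51.5
Slice 5: Δl = 1.4/cos53.5° = 2.354 m; N'_5 = 29·cos53.5° − 6·2.354 = 3.1; c'Δl = 5.41; W sinα = 23.3
Σc'Δl = 26.9 kN/m; ΣN' = 409.0 kN/m; ΣW sinα = 168.3 kN/m
Resisting = 26.9 + 409.0·tan20.5° = 26.9 + 152.9 = 179.8 kN/m
FS = 179.8 / 168.3 = 1.068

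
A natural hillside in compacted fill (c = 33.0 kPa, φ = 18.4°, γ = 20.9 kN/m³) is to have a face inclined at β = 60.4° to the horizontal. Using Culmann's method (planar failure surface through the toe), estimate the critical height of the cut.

H_c = 20.29 m

Culmann's analysis gives the critical failure plane at α_cr = (β + φ)/2 = (60.4 + 18.4)/2 = 39.4°, and the critical height
H_c = (4c/γ) · sinβ cosφ / [1 − cos(β − φ)]
    = (4·33.0/20.9) · sin60.4°·cos18.4° / [1 − cos(42.0°)]
    = 6.316 · 0.8695·0.9489 / [1 − 0.7431]
    = 6.316 · 0.8250 / 0.2569
    = 20.29 m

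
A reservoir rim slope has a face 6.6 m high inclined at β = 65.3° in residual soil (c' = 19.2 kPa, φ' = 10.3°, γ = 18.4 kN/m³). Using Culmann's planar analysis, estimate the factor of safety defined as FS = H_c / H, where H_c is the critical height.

FS = 1.33

H_c = (4c'/γ) · sinβ cosφ' / [1 − cos(β − φ')]
    = (4·19.2/18.4) · sin65.3°·cos10.3° / [1 − cos55.0°]
    = 4.174 · 0.8939 / 0.4264 = 8.75 m
FS = H_c / H = 8.75 / 6.6 = 1.326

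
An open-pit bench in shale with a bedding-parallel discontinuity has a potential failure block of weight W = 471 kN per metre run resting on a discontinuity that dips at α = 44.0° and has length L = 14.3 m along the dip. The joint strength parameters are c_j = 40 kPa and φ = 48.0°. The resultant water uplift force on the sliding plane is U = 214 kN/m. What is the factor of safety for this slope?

FS = 2.17

Resolving the block weight along and normal to the plane and applying the Mohr–Coulomb strength on the joint:
N' = W cosα − U = 471·cos44.0° − 214 = 124.8 kN/m
Driving force T = W sinα = 471·sin44.0° = 327.2 kN/m
Resisting force R = c_j·L + N'·tanφ = 40·14.3 + 124.8·tan48.0° = 572.0 + 138.6 = 710.6 kN/m
FS = R / T = 710.6 / 327.2 = 2.172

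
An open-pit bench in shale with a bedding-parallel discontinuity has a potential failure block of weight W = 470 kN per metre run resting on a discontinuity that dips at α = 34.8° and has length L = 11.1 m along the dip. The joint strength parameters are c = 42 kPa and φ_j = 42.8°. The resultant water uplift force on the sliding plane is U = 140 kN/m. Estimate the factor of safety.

FS = 2.59

Resolving the block weight along and normal to the plane and applying the Mohr–Coulomb strength on the joint:
N' = W cosα − U = 470·cos34.8° − 140 = 245.9 kN/m
Driving force T = W sinα = 470·sin34.8° = 268.2 kN/m
Resisting force R = c·L + N'·tanφ_j = 42·11.1 + 245.9·tan42.8° = 466.2 + 227.7 = 693.9 kN/m
FS = R / T = 693.9 / 268.2 = 2.587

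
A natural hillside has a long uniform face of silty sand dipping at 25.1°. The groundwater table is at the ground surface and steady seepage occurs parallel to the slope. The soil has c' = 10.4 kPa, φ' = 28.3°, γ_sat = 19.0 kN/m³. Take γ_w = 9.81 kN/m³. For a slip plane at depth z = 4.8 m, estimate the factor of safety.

FS = 0.85

With seepage parallel to the slope and the water table at the surface, the effective normal stress on the slip plane uses the buoyant unit weight γ' = γ_sat − γ_w while the driving shear stress uses γ_sat:
FS = [c' + γ' z cos²β tanφ'] / [γ_sat z sinβ cosβ]
γ' = 19.0 − 9.81 = 9.19 kN/m³
Numerator = 10.4 + 9.19·4.8·cos²25.1°·tan28.3° = 10.4 + 9.19·4.8·0.8201·0.5384 = 29.878 kPa
Denominator = 19.0·4.8·sin25.1°·cos25.1° = 19.0·4.8·0.4242·0.9056 = 35.034 kPa
FS = 29.878 / 35.034 = 0.853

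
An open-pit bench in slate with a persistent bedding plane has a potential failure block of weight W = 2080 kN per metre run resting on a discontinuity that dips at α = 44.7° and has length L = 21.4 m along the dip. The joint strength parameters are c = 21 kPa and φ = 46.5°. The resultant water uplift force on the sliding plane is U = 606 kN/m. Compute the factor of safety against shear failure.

FS = 0.94

Resolving the block weight along and normal to the plane and applying the Mohr–Coulomb strength on the joint:
N' = W cosα − U = 2080·cos44.7° − 606 = 872.5 kN/m
Driving force T = W sinα = 2080·sin44.7° = 1463.1 kN/m
Resisting force R = c·L + N'·tanφ = 21·21.4 + 872.5·tan46.5° = 449.4 + 919.4 = 1368.8 kN/m
FS = R / T = 1368.8 / 1463.1 = 0.936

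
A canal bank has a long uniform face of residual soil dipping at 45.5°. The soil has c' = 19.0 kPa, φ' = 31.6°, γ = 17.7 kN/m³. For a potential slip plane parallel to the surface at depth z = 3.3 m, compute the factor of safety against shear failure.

FS = 1.26

For an infinite slope with a slip plane parallel to the surface (no pore pressure): FS = [c' + γz cos²β tanφ'] / [γz sinβ cosβ].
γz = 17.7·3.3 = 58.41 kN/m²
Numerator = 19.0 + 58.41·cos²45.5°·tan31.6° = 19.0 + 58.41·0.4913·0.6152 = 36.653 kPa
Denominator = 58.41·sin45.5°·cos45.5° = 58.41·0.7133·0.7009 = 29.201 kPa
FS = 36.653 / 29.201 = 1.255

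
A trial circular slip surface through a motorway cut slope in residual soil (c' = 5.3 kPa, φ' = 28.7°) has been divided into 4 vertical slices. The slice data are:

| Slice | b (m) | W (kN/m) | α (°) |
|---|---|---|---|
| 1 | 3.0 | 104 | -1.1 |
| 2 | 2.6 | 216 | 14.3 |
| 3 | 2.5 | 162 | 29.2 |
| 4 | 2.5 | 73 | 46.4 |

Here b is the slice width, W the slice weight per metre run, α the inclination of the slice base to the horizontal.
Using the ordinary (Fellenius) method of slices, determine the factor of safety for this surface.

Ordinary method of slices: FS = Σ[c'·Δl_i + (W_i cosα_i)·tanφ'] / Σ W_i sinα_i, with Δl_i = b_i / cosα_i.
Slice 1: Δl = 3.0/cos(-1.1°) = 3.001 m; N'_1 = 104·cos(-1.1°) = 104.0; c'Δl = 15.90; W sinα = -2.0
Slice 2: Δl = 2.6/cos14.3° = 2.683 m; N'_2 = 216·cos14.3° = 209.3; c'Δl = 14.22; W sinα = 53.4
Slice 3: Δl = 2.5/cos29.2° = 2.864 m; N'_3 = 162·cos29.2° = 141.4; c'Δl = 15.18; W sinα = 79.0
Slice 4: Δl = 2.5/cos46.4° = 3.625 m; N'_4 = 73·cos46.4° = 50.3; c'Δl = 19.21; W sinα = 52.9
Σc'Δl = 64.5 kN/m; ΣN' = 505.0 kN/m; ΣW sinα = 183.3 kN/m
Resisting = 64.5 + 505.0·tan28.7° = 64.5 + 276.5 = 341.0 kN/m
FS = 341.0 / 183.3 = 1.861

FS = 1.86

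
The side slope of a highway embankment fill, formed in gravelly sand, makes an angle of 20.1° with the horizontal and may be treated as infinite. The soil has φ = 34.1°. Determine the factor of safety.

FS = 1.85

For a dry cohesionless infinite slope the factor of safety is FS = tanφ / tanβ.
FS = tan34.1° / tan20.1° = 0.6771 / 0.3659 = 1.850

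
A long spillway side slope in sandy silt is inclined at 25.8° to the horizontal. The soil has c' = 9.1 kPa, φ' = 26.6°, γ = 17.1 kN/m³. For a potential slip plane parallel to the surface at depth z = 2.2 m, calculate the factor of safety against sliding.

FS = 1.65

For an infinite slope with a slip plane parallel to the surface (no pore pressure): FS = [c' + γz cos²β tanφ'] / [γz sinβ cosβ].
γz = 17.1·2.2 = 37.62 kN/m²
Numerator = 9.1 + 37.62·cos²25.8°·tan26.6° = 9.1 + 37.62·0.8106·0.5008 = 24.370 kPa
Denominator = 37.62·sin25.8°·cos25.8° = 37.62·0.4352·0.9003 = 14.741 kPa
FS = 24.370 / 14.741 = 1.653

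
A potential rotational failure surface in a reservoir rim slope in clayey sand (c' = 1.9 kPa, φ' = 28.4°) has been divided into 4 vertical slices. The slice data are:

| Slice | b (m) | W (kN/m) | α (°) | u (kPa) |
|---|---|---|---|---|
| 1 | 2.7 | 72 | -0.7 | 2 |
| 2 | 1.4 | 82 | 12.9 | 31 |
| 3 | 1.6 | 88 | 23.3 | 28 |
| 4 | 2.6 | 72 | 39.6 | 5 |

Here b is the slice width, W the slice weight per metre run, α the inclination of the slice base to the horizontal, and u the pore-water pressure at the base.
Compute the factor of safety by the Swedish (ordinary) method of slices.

Ordinary method of slices: FS = Σ[c'·Δl_i + (W_i cosα_i − u_i·Δl_i)·tanφ'] / Σ W_i sinα_i, with Δl_i = b_i / cosα_i.
Slice 1: Δl = 2.7/cos(-0.7°) = 2.700 m; N'_1 = 72·cos(-0.7°) − 2·2.700 = 66.6; c'Δl = 5.13; W sinα = -0.9
Slice 2: Δl = 1.4/cos12.9° = 1.436 m; N'_2 = 82·cos12.9° − 31·1.436 = 35.4; c'Δl = 2.73; W sinα = 18.3
Slice 3: Δl = 1.6/cos23.3° = 1.742 m; N'_3 = 88·cos23.3° − 28·1.742 = 32.0; c'Δl = 3.31; W sinα = 34.8
Slice 4: Δl = 2.6/cos39.6° = 3.374 m; N'_4 = 72·cos39.6° − 5·3.374 = 38.6; c'Δl = 6.41; W sinα = 45.9
Σc'Δl = 17.6 kN/m; ΣN' = 172.7 kN/m; ΣW sinα = 98.1 kN/m
Resisting = 17.6 + 172.7·tan28.4° = 17.6 + 93.4 = 110.9 kN/m
FS = 110.9 / 98.1 = 1.130

FS = 1.13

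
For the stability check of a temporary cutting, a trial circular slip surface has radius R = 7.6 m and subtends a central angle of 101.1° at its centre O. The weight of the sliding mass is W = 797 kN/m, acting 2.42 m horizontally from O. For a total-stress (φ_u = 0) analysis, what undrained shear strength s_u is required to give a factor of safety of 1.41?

FS = s_u·L_a·R / (W·d), so s_u = FS·W·d / (L_a·R).
Arc length L_a = R·θ = 7.6·(101.1°·π/180) = 7.6·1.7645 = 13.41 m
s_u = 1.41·797·2.42 / (13.41·7.6) = 2719.5 / 101.92 = 26.68 kPa

s_u = 26.7 kPa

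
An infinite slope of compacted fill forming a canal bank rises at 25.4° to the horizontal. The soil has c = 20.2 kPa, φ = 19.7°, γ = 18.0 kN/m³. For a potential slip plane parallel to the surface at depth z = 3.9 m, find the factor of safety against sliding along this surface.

FS = 1.50

For an infinite slope with a slip plane parallel to the surface (no pore pressure): FS = [c + γz cos²β tanφ] / [γz sinβ cosβ].
γz = 18.0·3.9 = 70.20 kN/m²
Numerator = 20.2 + 70.20·cos²25.4°·tan19.7° = 20.2 + 70.20·0.8160·0.3581 = 40.711 kPa
Denominator = 70.20·sin25.4°·cos25.4° = 70.20·0.4289·0.9033 = 27.201 kPa
FS = 40.711 / 27.201 = 1.497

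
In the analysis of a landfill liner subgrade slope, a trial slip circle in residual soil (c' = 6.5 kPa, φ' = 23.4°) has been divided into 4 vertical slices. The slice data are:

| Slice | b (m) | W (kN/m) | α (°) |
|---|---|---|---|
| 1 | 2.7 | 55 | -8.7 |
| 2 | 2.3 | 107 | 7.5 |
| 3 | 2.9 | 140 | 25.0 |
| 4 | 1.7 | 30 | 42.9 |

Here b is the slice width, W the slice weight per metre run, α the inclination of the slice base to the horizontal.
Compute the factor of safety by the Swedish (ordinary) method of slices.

Ordinary method of slices: FS = Σ[c'·Δl_i + (W_i cosα_i)·tanφ'] / Σ W_i sinα_i, with Δl_i = b_i / cosα_i.
Slice 1: Δl = 2.7/cos(-8.7°) = 2.731 m; N'_1 = 55·cos(-8.7°) = 54.4; c'Δl = 17.75; W sinα = -8.3
Slice 2: Δl = 2.3/cos7.5° = 2.320 m; N'_2 = 107·cos7.5° = 106.1; c'Δl = 15.08; W sinα = 14.0
Slice 3: Δl = 2.9/cos25.0° = 3.200 m; N'_3 = 140·cos25.0° = 126.9; c'Δl = 20.80; W sinα = 59.2
Slice 4: Δl = 1.7/cos42.9° = 2.321 m; N'_4 = 30·cos42.9° = 22.0; c'Δl = 15.08; W sinα = 20.4
Σc'Δl = 68.7 kN/m; ΣN' = 309.3 kN/m; ΣW sinα = 85.2 kN/m
Resisting = 68.7 + 309.3·tan23.4° = 68.7 + 133.9 = 202.6 kN/m
FS = 202.6 / 85.2 = 2.377

FS = 2.38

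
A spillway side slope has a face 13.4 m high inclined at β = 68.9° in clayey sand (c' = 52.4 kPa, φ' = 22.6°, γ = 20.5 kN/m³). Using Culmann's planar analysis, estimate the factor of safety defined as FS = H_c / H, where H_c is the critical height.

H_c = (4c'/γ) · sinβ cosφ' / [1 − cos(β − φ')]
    = (4·52.4/20.5) · sin68.9°·cos22.6° / [1 − cos46.3°]
    = 10.224 · 0.8613 / 0.3091 = 28.49 m
FS = H_c / H = 28.49 / 13.4 = 2.126

FS = 2.13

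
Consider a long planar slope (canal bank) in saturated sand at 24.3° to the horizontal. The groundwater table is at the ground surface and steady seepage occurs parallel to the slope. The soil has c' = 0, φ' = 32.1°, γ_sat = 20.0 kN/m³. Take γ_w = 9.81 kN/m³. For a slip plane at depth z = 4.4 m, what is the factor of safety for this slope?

FS = 0.71

With seepage parallel to the slope and the water table at the surface, the effective normal stress on the slip plane uses the buoyant unit weight γ' = γ_sat − γ_w while the driving shear stress uses γ_sat:
FS = [c' + γ' z cos²β tanφ'] / [γ_sat z sinβ cosβ]
(For c' = 0 this reduces to FS = (γ'/γ_sat)·tanφ'/tanβ.)
γ' = 20.0 − 9.81 = 10.19 kN/m³
Numerator = 0.0 + 10.19·4.4·cos²24.3°·tan32.1° = 0.0 + 10.19·4.4·0.8307·0.6273 = 23.363 kPa
Denominator = 20.0·4.4·sin24.3°·cos24.3° = 20.0·4.4·0.4115·0.9114 = 33.005 kPa
FS = 23.363 / 33.005 = 0.708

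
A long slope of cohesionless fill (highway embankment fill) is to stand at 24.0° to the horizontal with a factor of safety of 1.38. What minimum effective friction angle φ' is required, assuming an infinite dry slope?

FS = tanφ'/tanβ ⇒ tanφ' = FS · tanβ = 1.38 · tan24.0° = 0.6144
φ' = arctan(0.6144) = 31.57°

φ' = 31.6°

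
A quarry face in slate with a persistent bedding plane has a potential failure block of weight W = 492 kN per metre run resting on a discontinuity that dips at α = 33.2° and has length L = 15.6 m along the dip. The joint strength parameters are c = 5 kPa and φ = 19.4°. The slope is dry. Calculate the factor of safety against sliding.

Resolving the block weight along and normal to the plane and applying the Mohr–Coulomb strength on the joint:
N' = W cosα = 492·cos33.2° = 411.7 kN/m
Driving force T = W sinα = 492·sin33.2° = 269.4 kN/m
Resisting force R = c·L + N'·tanφ = 5·15.6 + 411.7·tan19.4° = 78.0 + 145.0 = 223.0 kN/m
FS = R / T = 223.0 / 269.4 = 0.828

FS = 0.83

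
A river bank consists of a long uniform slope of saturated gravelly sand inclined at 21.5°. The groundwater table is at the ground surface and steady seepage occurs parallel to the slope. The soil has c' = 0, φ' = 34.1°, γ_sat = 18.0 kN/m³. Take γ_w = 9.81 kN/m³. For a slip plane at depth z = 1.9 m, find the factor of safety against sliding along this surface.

FS = 0.78

With seepage parallel to the slope and the water table at the surface, the effective normal stress on the slip plane uses the buoyant unit weight γ' = γ_sat − γ_w while the driving shear stress uses γ_sat:
FS = [c' + γ' z cos²β tanφ'] / [γ_sat z sinβ cosβ]
(For c' = 0 this reduces to FS = (γ'/γ_sat)·tanφ'/tanβ.)
γ' = 18.0 − 9.81 = 8.19 kN/m³
Numerator = 0.0 + 8.19·1.9·cos²21.5°·tan34.1° = 0.0 + 8.19·1.9·0.8657·0.6771 = 9.120 kPa
Denominator = 18.0·1.9·sin21.5°·cos21.5° = 18.0·1.9·0.3665·0.9304 = 11.662 kPa
FS = 9.120 / 11.662 = 0.782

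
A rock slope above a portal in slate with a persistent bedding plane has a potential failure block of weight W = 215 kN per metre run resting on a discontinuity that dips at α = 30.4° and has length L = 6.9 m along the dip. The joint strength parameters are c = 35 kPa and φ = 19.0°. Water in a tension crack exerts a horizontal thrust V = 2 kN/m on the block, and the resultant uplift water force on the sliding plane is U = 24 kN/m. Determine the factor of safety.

FS = 2.68

Resolving the block weight along and normal to the plane and applying the Mohr–Coulomb strength on the joint:
N' = W cosα − U − V sinα = 215·cos30.4° − 24 − 2·sin30.4° = 160.4 kN/m
Driving force T = W sinα + V cosα = 215·sin30.4° + 2·cos30.4° = 110.5 kN/m
Resisting force R = c·L + N'·tanφ = 35·6.9 + 160.4·tan19.0° = 241.5 + 55.2 = 296.7 kN/m
FS = R / T = 296.7 / 110.5 = 2.685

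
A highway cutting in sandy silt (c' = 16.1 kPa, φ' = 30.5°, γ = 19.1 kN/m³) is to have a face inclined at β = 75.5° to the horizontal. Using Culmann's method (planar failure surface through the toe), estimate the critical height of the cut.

H_c = 9.60 m

Culmann's analysis gives the critical failure plane at α_cr = (β + φ')/2 = (75.5 + 30.5)/2 = 53.0°, and the critical height
H_c = (4c'/γ) · sinβ cosφ' / [1 − cos(β − φ')]
    = (4·16.1/19.1) · sin75.5°·cos30.5° / [1 − cos(45.0°)]
    = 3.372 · 0.9681·0.8616 / [1 − 0.7071]
    = 3.372 · 0.8342 / 0.2929
    = 9.60 m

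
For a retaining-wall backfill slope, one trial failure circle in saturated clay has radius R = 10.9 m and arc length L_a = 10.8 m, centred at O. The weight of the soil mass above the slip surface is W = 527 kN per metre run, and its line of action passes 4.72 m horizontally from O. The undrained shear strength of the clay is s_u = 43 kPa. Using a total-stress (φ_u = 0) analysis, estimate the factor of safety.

FS = 2.04

Taking moments about the centre O, the resisting moment is provided by the undrained shear strength acting along the arc:
M_R = s_u·L_a·R = 43·10.80·10.9 = 5062.0 kN·m/m
M_D = W·d = 527·4.72 = 2487.4 kN·m/m
FS = M_R / M_D = 5062.0 / 2487.4 = 2.035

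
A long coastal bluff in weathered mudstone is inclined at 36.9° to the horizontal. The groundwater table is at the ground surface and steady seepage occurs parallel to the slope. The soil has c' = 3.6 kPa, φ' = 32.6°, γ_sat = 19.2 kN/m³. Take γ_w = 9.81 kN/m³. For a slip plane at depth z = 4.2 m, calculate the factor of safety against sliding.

With seepage parallel to the slope and the water table at the surface, the effective normal stress on the slip plane uses the buoyant unit weight γ' = γ_sat − γ_w while the driving shear stress uses γ_sat:
FS = [c' + γ' z cos²β tanφ'] / [γ_sat z sinβ cosβ]
γ' = 19.2 − 9.81 = 9.39 kN/m³
Numerator = 3.6 + 9.39·4.2·cos²36.9°·tan32.6° = 3.6 + 9.39·4.2·0.6395·0.6395 = 19.729 kPa
Denominator = 19.2·4.2·sin36.9°·cos36.9° = 19.2·4.2·0.6004·0.7997 = 38.719 kPa
FS = 19.729 / 38.719 = 0.510

FS = 0.51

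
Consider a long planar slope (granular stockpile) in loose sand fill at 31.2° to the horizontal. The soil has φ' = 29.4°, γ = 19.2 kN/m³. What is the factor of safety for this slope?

FS = 0.93

For a dry cohesionless infinite slope the factor of safety is FS = tanφ' / tanβ.
FS = tan29.4° / tan31.2° = 0.5635 / 0.6056 = 0.930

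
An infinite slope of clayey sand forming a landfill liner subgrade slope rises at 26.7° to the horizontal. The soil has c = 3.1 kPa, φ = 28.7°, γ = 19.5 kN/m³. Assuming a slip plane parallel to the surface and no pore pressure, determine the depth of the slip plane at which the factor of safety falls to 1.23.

z = 2.80 m

Setting FS = 1.23 in FS = [c + γz cos²β tanφ] / [γz sinβ cosβ] and solving for z:
z = c / [γ cosβ (FS·sinβ − cosβ·tanφ)]
  = 3.1 / [19.5·cos26.7°·(1.23·sin26.7° − cos26.7°·tan28.7°)]
  = 3.1 / [19.5·0.8934·(1.23·0.4493 − 0.8934·0.5475)]
  = 3.1 / 1.1072 = 2.800 m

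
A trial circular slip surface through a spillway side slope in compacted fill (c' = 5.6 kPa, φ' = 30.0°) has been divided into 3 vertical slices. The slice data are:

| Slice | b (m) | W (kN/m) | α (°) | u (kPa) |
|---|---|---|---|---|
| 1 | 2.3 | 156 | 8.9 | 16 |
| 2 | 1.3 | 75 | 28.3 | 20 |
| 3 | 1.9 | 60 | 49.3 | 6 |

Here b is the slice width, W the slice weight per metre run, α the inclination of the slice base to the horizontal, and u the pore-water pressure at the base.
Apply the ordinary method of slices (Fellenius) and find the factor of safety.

Ordinary method of slices: FS = Σ[c'·Δl_i + (W_i cosα_i − u_i·Δl_i)·tanφ'] / Σ W_i sinα_i, with Δl_i = b_i / cosα_i.
Slice 1: Δl = 2.3/cos8.9° = 2.328 m; N'_1 = 156·cos8.9° − 16·2.328 = 116.9; c'Δl = 13.04; W sinα = 24.1
Slice 2: Δl = 1.3/cos28.3° = 1.476 m; N'_2 = 75·cos28.3° − 20·1.476 = 36.5; c'Δl = 8.27; W sinα = 35.6
Slice 3: Δl = 1.9/cos49.3° = 2.914 m; N'_3 = 60·cos49.3° − 6·2.914 = 21.6; c'Δl = 16.32; W sinα = 45.5
Σc'Δl = 37.6 kN/m; ΣN' = 175.0 kN/m; ΣW sinα = 105.2 kN/m
Resisting = 37.6 + 175.0·tan30.0° = 37.6 + 101.0 = 138.7 kN/m
FS = 138.7 / 105.2 = 1.318

FS = 1.32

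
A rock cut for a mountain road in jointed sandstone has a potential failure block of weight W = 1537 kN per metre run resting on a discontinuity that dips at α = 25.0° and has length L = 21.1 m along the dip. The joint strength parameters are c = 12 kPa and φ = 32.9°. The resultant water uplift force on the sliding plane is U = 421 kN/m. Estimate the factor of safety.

Resolving the block weight along and normal to the plane and applying the Mohr–Coulomb strength on the joint:
N' = W cosα − U = 1537·cos25.0° − 421 = 972.0 kN/m
Driving force T = W sinα = 1537·sin25.0° = 649.6 kN/m
Resisting force R = c·L + N'·tanφ = 12·21.1 + 972.0·tan32.9° = 253.2 + 628.8 = 882.0 kN/m
FS = R / T = 882.0 / 649.6 = 1.358

FS = 1.36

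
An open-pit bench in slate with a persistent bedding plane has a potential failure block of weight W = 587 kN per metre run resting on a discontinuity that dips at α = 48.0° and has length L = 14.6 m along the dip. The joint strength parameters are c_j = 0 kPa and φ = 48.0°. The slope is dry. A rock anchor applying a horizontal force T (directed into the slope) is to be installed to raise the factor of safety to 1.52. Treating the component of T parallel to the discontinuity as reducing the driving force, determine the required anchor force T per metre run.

T = 123 kN/m

Resolving forces along and normal to the sliding plane, with the horizontal anchor force T adding T·sinα to the effective normal force and T·cosα acting up the plane against the driving force:
FS = [c_jL + (W cosα + T sinα) tanφ] / [W sinα − T cosα]
Without the anchor: N' = 392.8 kN/m, driving T_d = 436.2 kN/m, resisting R = 0·14.6 + 392.8·tan48.0° = 436.2 kN/m, FS = 1.00.
Setting FS = 1.52 and solving for T:
1.52·(436.2 − T cos48.0°) = 436.2 + T sin48.0°·tan48.0°
T·(sin48.0°·tan48.0° + 1.52·cos48.0°) = 1.52·436.2 − 436.2
T·(0.7431·1.1106 + 1.52·0.6691) = 663.1 − 436.2 = 226.8
T·1.8424 = 226.8
T = 123.1 kN/m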